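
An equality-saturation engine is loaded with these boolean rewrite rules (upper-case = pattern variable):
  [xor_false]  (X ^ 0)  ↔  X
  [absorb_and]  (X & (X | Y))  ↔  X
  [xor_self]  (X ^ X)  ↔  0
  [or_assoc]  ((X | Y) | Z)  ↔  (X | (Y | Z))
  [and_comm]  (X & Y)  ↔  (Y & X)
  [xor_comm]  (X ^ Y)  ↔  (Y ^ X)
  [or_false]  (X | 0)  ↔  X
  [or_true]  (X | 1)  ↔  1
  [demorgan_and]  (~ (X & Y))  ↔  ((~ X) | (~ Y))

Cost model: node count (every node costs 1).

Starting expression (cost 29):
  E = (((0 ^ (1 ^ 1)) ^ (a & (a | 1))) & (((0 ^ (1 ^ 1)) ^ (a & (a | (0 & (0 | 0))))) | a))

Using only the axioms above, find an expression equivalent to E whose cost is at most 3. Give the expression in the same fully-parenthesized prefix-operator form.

(0 ^ a)   [cost 3]

1. [absorb_and →] (0 & (0 | 0))  →  0;  E = (((0 ^ (1 ^ 1)) ^ (a & (a | 1))) & (((0 ^ (1 ^ 1)) ^ (a & (a | 0))) | a))
2. [absorb_and →] (a & (a | 1))  →  a;  E = (((0 ^ (1 ^ 1)) ^ a) & (((0 ^ (1 ^ 1)) ^ (a & (a | 0))) | a))
3. [absorb_and →] (a & (a | 0))  →  a;  E = (((0 ^ (1 ^ 1)) ^ a) & (((0 ^ (1 ^ 1)) ^ a) | a))
4. [absorb_and →] (((0 ^ (1 ^ 1)) ^ a) & (((0 ^ (1 ^ 1)) ^ a) | a))  →  ((0 ^ (1 ^ 1)) ^ a)
5. [xor_self →] (1 ^ 1)  →  0;  E = ((0 ^ 0) ^ a)
6. [xor_false →] (0 ^ 0)  →  0;  cost 3 ≤ 3, done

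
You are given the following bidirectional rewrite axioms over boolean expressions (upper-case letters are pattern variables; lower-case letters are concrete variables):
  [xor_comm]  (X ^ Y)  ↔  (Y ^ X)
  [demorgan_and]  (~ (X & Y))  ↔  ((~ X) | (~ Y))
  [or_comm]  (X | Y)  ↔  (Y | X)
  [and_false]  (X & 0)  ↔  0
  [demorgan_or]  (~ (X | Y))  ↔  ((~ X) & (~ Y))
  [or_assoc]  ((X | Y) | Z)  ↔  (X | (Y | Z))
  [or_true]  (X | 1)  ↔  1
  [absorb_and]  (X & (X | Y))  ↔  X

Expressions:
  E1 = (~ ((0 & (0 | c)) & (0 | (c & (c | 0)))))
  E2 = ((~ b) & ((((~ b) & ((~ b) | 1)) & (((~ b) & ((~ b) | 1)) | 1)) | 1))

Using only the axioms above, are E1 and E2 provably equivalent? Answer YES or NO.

NO

The axioms are sound identities: if E1 ↔* E2 then E1 and E2 evaluate identically under any assignment.
Under b=1, c=0: E1 evaluates to 1, E2 to 0. Distinct ⇒ no rewrite sequence connects them.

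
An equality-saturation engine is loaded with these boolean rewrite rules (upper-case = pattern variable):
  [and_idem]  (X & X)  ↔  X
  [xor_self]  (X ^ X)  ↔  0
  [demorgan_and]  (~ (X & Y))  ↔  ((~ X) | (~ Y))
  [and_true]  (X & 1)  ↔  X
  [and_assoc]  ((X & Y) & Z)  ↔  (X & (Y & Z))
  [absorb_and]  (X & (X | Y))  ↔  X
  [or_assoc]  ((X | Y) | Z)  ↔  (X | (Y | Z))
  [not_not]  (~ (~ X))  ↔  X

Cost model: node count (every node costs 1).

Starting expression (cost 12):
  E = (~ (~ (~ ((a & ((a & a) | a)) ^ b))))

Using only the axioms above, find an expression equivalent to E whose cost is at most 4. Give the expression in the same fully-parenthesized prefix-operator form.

(~ (a ^ b))   [cost 4]

1. [not_not →] (~ (~ (~ ((a & ((a & a) | a)) ^ b))))  →  (~ ((a & ((a & a) | a)) ^ b))
2. [and_idem →] (a & a)  →  a;  E = (~ ((a & (a | a)) ^ b))
3. [absorb_and →] (a & (a | a))  →  a;  cost 4 ≤ 4, done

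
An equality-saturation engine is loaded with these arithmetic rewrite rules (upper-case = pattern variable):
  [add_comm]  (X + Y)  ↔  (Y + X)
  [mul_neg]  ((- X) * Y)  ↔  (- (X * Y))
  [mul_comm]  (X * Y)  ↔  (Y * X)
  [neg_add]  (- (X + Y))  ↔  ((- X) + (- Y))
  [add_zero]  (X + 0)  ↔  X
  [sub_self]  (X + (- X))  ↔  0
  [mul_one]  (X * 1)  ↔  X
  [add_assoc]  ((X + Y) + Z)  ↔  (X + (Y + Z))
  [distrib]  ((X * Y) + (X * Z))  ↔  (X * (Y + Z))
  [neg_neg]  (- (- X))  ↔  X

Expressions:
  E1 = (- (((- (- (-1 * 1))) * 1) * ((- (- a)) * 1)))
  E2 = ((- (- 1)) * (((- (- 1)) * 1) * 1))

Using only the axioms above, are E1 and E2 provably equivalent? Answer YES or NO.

The axioms are sound identities: if E1 ↔* E2 then E1 and E2 evaluate identically under any assignment.
Under a=0: E1 evaluates to 0, E2 to 1. Distinct ⇒ no rewrite sequence connects them.

NO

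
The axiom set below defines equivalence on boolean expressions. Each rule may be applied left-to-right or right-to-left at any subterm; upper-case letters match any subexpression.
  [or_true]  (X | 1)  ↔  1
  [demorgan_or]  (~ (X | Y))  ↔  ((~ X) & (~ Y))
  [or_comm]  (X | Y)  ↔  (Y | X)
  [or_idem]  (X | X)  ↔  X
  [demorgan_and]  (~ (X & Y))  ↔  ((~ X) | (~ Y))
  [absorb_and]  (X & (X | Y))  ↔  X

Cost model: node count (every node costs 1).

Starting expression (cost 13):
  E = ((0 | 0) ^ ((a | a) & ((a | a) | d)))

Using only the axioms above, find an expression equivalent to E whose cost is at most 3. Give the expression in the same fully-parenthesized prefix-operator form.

step 1: or_idem (→) rewrites (0 | 0) into 0, now (0 ^ ((a | a) & ((a | a) | d)))
step 2: absorb_and (→) rewrites ((a | a) & ((a | a) | d)) into (a | a), now (0 ^ (a | a))
step 3: or_idem (→) rewrites (a | a) into a, reaching cost 3 (bound 3)

(0 ^ a)   [cost 3]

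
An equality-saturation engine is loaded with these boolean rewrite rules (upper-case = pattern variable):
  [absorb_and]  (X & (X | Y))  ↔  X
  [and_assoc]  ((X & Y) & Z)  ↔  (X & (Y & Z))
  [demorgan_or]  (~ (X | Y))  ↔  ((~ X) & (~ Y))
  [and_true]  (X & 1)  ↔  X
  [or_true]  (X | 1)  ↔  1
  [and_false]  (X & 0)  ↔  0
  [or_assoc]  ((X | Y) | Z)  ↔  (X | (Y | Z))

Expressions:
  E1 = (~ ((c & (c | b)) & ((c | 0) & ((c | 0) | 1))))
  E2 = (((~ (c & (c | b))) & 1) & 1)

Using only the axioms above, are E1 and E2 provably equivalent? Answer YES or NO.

YES

(1) ((c | 0) & ((c | 0) | 1))  =[absorb_and →]=  (c | 0)    ⊢ (~ ((c & (c | b)) & (c | 0)))
(2) (c & (c | b))  =[absorb_and →]=  c    ⊢ (~ (c & (c | 0)))
(3) (c & (c | 0))  =[absorb_and →]=  c    ⊢ (~ c)
(4) (~ c)  =[and_true ←]=  ((~ c) & 1)
(5) ((~ c) & 1)  =[and_true ←]=  (((~ c) & 1) & 1)
(6) c  =[absorb_and ←]=  (c & (c | b))    ⊢ E2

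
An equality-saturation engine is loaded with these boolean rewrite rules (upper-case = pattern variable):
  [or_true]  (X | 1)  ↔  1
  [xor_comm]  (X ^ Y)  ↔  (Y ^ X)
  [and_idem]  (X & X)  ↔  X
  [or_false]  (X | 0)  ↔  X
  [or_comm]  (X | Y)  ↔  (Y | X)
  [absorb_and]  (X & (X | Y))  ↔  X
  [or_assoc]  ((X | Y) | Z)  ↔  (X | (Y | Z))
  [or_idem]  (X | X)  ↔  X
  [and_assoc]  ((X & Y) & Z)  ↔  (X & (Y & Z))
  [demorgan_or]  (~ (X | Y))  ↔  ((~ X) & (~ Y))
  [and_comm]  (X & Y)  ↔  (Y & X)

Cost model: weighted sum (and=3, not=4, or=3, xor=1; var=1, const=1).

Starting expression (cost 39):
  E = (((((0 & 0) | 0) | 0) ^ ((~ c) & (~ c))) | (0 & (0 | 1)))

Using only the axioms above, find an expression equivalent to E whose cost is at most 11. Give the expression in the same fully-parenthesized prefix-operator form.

((0 & 0) ^ (~ c))   [cost 11]

1. [or_false →] (((0 & 0) | 0) | 0)  →  ((0 & 0) | 0);  E = ((((0 & 0) | 0) ^ ((~ c) & (~ c))) | (0 & (0 | 1)))
2. [or_false →] ((0 & 0) | 0)  →  (0 & 0);  E = (((0 & 0) ^ ((~ c) & (~ c))) | (0 & (0 | 1)))
3. [and_idem →] ((~ c) & (~ c))  →  (~ c);  E = (((0 & 0) ^ (~ c)) | (0 & (0 | 1)))
4. [absorb_and →] (0 & (0 | 1))  →  0;  E = (((0 & 0) ^ (~ c)) | 0)
5. [or_false →] (((0 & 0) ^ (~ c)) | 0)  →  ((0 & 0) ^ (~ c));  cost 11 ≤ 11, done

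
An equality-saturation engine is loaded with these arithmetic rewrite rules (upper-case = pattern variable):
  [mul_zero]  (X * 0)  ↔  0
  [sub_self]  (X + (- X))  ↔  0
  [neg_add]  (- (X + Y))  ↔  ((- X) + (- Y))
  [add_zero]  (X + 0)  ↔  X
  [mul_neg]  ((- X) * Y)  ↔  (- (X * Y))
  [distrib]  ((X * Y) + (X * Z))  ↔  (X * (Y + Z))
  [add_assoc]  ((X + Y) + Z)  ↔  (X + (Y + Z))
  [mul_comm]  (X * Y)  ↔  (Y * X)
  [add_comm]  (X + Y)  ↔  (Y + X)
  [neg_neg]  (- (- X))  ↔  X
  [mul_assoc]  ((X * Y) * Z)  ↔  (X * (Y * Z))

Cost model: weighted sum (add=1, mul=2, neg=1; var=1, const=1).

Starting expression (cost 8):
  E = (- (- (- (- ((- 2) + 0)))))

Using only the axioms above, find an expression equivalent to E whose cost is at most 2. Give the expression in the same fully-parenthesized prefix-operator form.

(1) ((- 2) + 0)  =[add_zero →]=  (- 2)    ⊢ (- (- (- (- (- 2)))))
(2) (- (- (- (- (- 2)))))  =[neg_neg →]=  (- (- (- 2)))
(3) (- (- (- 2)))  =[neg_neg →]=  (- 2)    ⊢ cost 2, within 2

(- 2)   [cost 2]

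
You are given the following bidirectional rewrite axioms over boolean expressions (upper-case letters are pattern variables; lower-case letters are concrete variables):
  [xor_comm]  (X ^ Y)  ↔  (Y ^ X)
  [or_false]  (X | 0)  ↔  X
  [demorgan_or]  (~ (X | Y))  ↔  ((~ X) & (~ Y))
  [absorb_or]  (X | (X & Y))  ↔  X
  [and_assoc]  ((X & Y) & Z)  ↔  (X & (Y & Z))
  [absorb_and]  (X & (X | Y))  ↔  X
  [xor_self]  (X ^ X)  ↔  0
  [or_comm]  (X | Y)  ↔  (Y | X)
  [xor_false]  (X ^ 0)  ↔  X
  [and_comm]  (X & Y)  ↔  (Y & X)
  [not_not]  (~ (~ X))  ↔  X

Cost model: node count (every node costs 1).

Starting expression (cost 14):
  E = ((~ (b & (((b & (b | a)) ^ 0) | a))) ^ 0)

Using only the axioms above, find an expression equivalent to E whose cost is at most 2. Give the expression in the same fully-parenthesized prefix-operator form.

step 1: absorb_and (→) rewrites (b & (b | a)) into b, now ((~ (b & ((b ^ 0) | a))) ^ 0)
step 2: xor_false (→) rewrites (b ^ 0) into b, now ((~ (b & (b | a))) ^ 0)
step 3: xor_false (→) rewrites ((~ (b & (b | a))) ^ 0) into (~ (b & (b | a)))
step 4: absorb_and (→) rewrites (b & (b | a)) into b, reaching cost 2 (bound 2)

(~ b)   [cost 2]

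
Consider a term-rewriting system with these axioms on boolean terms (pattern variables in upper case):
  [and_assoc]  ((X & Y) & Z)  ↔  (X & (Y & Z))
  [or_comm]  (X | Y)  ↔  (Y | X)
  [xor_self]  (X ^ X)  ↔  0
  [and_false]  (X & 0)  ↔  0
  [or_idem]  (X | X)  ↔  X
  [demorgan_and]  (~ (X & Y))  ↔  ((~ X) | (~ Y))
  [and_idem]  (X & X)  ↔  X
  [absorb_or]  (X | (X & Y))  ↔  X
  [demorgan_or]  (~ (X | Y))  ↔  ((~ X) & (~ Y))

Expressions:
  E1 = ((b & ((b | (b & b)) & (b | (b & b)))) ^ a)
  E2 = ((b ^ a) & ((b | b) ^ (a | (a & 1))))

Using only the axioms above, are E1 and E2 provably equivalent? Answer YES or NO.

1. [and_idem →] ((b | (b & b)) & (b | (b & b)))  →  (b | (b & b));  E1 = ((b & (b | (b & b))) ^ a)
2. [absorb_or →] (b | (b & b))  →  b;  E1 = ((b & b) ^ a)
3. [and_idem →] (b & b)  →  b;  E1 = (b ^ a)
4. [and_idem ←] (b ^ a)  →  ((b ^ a) & (b ^ a))
5. [absorb_or ←] a  →  (a | (a & 1));  E1 = ((b ^ a) & (b ^ (a | (a & 1))))
6. [or_idem ←] b  →  (b | b);  this is E2

YES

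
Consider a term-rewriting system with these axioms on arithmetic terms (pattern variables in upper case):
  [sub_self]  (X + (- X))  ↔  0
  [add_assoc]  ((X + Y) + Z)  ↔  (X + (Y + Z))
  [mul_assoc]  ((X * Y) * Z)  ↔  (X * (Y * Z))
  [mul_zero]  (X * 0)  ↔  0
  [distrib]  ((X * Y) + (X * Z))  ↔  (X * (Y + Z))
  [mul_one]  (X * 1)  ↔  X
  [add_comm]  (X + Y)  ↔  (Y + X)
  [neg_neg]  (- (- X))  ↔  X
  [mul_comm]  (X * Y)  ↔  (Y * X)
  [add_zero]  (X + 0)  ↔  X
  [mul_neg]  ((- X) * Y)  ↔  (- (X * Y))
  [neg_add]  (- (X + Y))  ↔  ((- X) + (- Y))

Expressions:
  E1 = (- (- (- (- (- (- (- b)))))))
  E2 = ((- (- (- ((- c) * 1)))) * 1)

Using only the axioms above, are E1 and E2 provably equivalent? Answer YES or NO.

The axioms are sound identities: if E1 ↔* E2 then E1 and E2 evaluate identically under any assignment.
Under b=0, c=1: E1 evaluates to 0, E2 to 1. Distinct ⇒ no rewrite sequence connects them.

NO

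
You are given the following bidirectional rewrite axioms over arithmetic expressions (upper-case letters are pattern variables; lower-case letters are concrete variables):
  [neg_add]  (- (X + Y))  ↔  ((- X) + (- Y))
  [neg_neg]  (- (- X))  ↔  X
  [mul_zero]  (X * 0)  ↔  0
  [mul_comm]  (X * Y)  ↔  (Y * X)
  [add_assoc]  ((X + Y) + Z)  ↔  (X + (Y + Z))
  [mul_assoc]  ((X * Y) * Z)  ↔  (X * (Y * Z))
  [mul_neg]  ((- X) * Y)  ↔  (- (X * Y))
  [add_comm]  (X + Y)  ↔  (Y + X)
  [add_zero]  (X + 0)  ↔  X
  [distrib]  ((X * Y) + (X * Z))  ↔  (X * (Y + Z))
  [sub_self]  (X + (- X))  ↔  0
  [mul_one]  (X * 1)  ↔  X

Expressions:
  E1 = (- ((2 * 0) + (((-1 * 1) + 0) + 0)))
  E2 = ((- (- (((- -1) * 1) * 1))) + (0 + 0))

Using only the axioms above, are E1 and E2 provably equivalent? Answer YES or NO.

(1) (-1 * 1)  =[mul_one →]=  -1    ⊢ (- ((2 * 0) + ((-1 + 0) + 0)))
(2) ((-1 + 0) + 0)  =[add_zero →]=  (-1 + 0)    ⊢ (- ((2 * 0) + (-1 + 0)))
(3) (2 * 0)  =[mul_zero →]=  0    ⊢ (- (0 + (-1 + 0)))
(4) (-1 + 0)  =[add_zero →]=  -1    ⊢ (- (0 + -1))
(5) (0 + -1)  =[add_comm →]=  (-1 + 0)    ⊢ (- (-1 + 0))
(6) (-1 + 0)  =[add_zero →]=  -1    ⊢ (- -1)
(7) (- -1)  =[mul_one ←]=  ((- -1) * 1)
(8) ((- -1) * 1)  =[add_zero ←]=  (((- -1) * 1) + 0)
(9) 0  =[add_zero ←]=  (0 + 0)    ⊢ (((- -1) * 1) + (0 + 0))
(10) (- -1)  =[mul_one ←]=  ((- -1) * 1)    ⊢ ((((- -1) * 1) * 1) + (0 + 0))
(11) (((- -1) * 1) * 1)  =[neg_neg ←]=  (- (- (((- -1) * 1) * 1)))    ⊢ E2

YES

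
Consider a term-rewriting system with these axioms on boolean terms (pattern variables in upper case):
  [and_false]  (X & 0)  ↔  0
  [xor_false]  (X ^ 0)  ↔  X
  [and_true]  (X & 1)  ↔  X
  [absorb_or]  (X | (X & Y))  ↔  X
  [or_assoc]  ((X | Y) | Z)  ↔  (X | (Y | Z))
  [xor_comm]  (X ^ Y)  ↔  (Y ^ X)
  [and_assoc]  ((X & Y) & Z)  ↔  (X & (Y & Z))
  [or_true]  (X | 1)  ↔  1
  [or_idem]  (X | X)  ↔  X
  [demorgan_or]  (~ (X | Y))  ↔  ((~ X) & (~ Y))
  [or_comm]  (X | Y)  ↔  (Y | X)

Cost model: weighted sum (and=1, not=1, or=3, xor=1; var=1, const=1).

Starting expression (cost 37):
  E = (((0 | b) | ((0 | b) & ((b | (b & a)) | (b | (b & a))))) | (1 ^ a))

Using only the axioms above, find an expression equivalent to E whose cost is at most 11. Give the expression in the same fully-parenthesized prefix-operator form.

((0 | b) | (1 ^ a))   [cost 11]

1. [or_idem →] ((b | (b & a)) | (b | (b & a)))  →  (b | (b & a));  E = (((0 | b) | ((0 | b) & (b | (b & a)))) | (1 ^ a))
2. [absorb_or →] (b | (b & a))  →  b;  E = (((0 | b) | ((0 | b) & b)) | (1 ^ a))
3. [absorb_or →] ((0 | b) | ((0 | b) & b))  →  (0 | b);  cost 11 ≤ 11, done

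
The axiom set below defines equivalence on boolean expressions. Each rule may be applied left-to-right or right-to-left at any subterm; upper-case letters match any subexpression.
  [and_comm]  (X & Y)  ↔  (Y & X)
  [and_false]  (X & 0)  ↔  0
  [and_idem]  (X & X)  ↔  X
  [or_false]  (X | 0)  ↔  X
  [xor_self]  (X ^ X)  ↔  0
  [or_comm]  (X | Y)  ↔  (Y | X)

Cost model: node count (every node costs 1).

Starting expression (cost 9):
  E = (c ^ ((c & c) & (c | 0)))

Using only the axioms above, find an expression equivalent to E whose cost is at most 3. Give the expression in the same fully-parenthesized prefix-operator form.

step 1: and_idem (→) rewrites (c & c) into c, now (c ^ (c & (c | 0)))
step 2: or_false (→) rewrites (c | 0) into c, now (c ^ (c & c))
step 3: and_idem (→) rewrites (c & c) into c, reaching cost 3 (bound 3)

(c ^ c)   [cost 3]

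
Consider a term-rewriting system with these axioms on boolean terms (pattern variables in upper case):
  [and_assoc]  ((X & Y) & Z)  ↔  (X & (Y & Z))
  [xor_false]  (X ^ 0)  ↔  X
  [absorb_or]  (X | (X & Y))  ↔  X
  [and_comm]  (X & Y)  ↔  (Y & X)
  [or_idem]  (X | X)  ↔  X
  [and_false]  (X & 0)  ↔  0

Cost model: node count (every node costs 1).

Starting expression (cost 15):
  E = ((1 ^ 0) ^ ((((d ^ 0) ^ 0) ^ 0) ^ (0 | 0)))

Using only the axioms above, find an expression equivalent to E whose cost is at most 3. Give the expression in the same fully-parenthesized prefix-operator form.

(1 ^ d)   [cost 3]

(1) (((d ^ 0) ^ 0) ^ 0)  =[xor_false →]=  ((d ^ 0) ^ 0)    ⊢ ((1 ^ 0) ^ (((d ^ 0) ^ 0) ^ (0 | 0)))
(2) (0 | 0)  =[or_idem →]=  0    ⊢ ((1 ^ 0) ^ (((d ^ 0) ^ 0) ^ 0))
(3) (d ^ 0)  =[xor_false →]=  d    ⊢ ((1 ^ 0) ^ ((d ^ 0) ^ 0))
(4) (1 ^ 0)  =[xor_false →]=  1    ⊢ (1 ^ ((d ^ 0) ^ 0))
(5) ((d ^ 0) ^ 0)  =[xor_false →]=  (d ^ 0)    ⊢ (1 ^ (d ^ 0))
(6) (d ^ 0)  =[xor_false →]=  d    ⊢ cost 3, within 3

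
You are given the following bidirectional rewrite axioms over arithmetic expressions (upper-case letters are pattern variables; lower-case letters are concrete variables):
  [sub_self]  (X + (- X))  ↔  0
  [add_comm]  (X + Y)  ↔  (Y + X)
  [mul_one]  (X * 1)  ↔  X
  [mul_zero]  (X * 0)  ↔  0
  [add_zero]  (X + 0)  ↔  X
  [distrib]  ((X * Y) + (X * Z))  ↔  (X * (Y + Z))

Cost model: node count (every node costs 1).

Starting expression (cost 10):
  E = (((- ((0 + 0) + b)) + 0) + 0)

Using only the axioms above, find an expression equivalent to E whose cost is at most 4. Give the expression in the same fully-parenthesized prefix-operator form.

(- (0 + b))   [cost 4]

step 1: add_zero (→) rewrites (((- ((0 + 0) + b)) + 0) + 0) into ((- ((0 + 0) + b)) + 0)
step 2: add_zero (→) rewrites (0 + 0) into 0, now ((- (0 + b)) + 0)
step 3: add_zero (→) rewrites ((- (0 + b)) + 0) into (- (0 + b)), reaching cost 4 (bound 4)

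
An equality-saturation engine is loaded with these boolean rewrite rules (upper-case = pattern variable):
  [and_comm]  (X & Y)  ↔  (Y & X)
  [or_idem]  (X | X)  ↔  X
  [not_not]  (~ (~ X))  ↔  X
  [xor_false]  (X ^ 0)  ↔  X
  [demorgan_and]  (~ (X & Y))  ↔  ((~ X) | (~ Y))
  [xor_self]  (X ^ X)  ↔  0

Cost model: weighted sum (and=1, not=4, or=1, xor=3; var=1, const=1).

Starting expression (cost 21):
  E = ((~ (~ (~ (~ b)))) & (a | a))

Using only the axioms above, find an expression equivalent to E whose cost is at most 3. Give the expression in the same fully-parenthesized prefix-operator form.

(b & a)   [cost 3]

(1) (~ (~ b))  =[not_not →]=  b    ⊢ ((~ (~ b)) & (a | a))
(2) (a | a)  =[or_idem →]=  a    ⊢ ((~ (~ b)) & a)
(3) (~ (~ b))  =[not_not →]=  b    ⊢ cost 3, within 3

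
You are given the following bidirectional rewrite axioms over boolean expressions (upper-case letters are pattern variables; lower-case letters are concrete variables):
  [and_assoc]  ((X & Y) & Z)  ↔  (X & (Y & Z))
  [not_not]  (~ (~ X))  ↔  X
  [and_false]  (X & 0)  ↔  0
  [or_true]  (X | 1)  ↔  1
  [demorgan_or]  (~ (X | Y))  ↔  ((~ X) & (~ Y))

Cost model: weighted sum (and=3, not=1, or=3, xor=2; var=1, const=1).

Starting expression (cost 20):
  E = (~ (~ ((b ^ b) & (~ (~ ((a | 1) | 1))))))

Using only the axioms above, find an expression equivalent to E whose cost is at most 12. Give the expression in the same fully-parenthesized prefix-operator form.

1. [not_not →] (~ (~ ((b ^ b) & (~ (~ ((a | 1) | 1))))))  →  ((b ^ b) & (~ (~ ((a | 1) | 1))))
2. [or_true →] (a | 1)  →  1;  E = ((b ^ b) & (~ (~ (1 | 1))))
3. [not_not →] (~ (~ (1 | 1)))  →  (1 | 1);  cost 12 ≤ 12, done

((b ^ b) & (1 | 1))   [cost 12]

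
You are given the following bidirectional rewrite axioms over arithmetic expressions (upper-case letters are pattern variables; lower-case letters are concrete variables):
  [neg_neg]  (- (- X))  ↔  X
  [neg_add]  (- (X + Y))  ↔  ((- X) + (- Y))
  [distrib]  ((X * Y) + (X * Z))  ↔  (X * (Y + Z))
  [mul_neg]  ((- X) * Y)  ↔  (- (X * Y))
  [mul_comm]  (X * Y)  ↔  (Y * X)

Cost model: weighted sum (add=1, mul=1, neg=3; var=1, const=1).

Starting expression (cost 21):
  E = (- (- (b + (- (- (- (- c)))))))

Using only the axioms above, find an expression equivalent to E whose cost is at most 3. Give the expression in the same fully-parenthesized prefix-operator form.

(1) (- (- (- (- c))))  =[neg_neg →]=  (- (- c))    ⊢ (- (- (b + (- (- c)))))
(2) (- (- (b + (- (- c)))))  =[neg_neg →]=  (b + (- (- c)))
(3) (- (- c))  =[neg_neg →]=  c    ⊢ cost 3, within 3

(b + c)   [cost 3]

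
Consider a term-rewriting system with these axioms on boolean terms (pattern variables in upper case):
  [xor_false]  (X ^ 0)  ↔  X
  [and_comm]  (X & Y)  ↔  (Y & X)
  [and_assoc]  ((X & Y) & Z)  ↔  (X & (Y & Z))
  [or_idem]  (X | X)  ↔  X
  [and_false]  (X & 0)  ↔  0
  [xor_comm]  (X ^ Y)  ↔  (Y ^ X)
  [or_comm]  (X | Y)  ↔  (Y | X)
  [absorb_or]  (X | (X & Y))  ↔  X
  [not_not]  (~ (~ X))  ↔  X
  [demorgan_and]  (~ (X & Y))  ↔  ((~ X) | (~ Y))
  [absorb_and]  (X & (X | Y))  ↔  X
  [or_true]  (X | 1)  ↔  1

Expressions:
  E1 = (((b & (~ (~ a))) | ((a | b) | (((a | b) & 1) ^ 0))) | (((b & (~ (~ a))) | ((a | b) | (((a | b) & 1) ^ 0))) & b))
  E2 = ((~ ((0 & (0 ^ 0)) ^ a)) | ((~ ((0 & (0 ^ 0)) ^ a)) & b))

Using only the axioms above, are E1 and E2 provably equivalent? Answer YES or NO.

NO

The axioms are sound identities: if E1 ↔* E2 then E1 and E2 evaluate identically under any assignment.
Under a=0, b=0: E1 evaluates to 0, E2 to 1. Distinct ⇒ no rewrite sequence connects them.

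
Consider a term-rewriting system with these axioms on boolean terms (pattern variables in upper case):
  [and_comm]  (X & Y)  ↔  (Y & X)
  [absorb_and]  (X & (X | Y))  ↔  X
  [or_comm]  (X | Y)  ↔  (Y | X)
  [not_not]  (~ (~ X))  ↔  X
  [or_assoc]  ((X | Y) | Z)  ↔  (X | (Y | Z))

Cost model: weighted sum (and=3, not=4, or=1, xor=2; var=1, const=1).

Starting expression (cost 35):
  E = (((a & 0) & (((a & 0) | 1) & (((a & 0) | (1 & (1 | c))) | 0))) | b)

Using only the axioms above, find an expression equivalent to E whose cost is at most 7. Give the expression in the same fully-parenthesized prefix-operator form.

((a & 0) | b)   [cost 7]

(1) (1 & (1 | c))  =[absorb_and →]=  1    ⊢ (((a & 0) & (((a & 0) | 1) & (((a & 0) | 1) | 0))) | b)
(2) (((a & 0) | 1) & (((a & 0) | 1) | 0))  =[absorb_and →]=  ((a & 0) | 1)    ⊢ (((a & 0) & ((a & 0) | 1)) | b)
(3) ((a & 0) & ((a & 0) | 1))  =[absorb_and →]=  (a & 0)    ⊢ cost 7, within 7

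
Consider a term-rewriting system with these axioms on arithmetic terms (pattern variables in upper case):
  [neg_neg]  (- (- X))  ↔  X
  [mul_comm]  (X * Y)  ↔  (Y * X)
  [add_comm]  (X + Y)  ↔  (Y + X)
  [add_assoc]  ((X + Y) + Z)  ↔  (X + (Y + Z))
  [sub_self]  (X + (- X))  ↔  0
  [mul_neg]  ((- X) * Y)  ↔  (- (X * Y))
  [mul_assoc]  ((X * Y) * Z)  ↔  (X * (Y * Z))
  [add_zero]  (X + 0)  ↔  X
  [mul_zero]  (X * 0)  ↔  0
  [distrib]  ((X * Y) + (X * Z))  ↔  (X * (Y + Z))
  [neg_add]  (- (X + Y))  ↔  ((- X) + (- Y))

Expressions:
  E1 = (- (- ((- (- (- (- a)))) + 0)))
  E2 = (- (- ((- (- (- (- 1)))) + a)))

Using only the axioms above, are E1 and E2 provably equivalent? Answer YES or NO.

All listed rules preserve value, hence provable equivalence implies equal values everywhere; look for a separating assignment.
a=0 gives E1 ↦ 0, E2 ↦ 1; values differ ⇒ not provably equivalent.

NO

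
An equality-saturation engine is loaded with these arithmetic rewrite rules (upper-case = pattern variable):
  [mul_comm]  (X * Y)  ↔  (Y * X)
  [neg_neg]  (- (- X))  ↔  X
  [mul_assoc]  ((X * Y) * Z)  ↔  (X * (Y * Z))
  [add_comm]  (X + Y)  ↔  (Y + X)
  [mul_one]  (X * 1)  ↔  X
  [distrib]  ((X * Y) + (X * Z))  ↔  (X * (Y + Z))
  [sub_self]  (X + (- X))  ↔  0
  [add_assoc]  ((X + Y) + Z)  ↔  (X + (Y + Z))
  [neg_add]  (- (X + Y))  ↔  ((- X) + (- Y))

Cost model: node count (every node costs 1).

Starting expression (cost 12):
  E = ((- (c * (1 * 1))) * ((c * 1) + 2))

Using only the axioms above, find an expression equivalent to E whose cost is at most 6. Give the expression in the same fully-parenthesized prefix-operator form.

((- c) * (c + 2))   [cost 6]

step 1: mul_one (→) rewrites (1 * 1) into 1, now ((- (c * 1)) * ((c * 1) + 2))
step 2: mul_one (→) rewrites (c * 1) into c, now ((- (c * 1)) * (c + 2))
step 3: mul_one (→) rewrites (c * 1) into c, reaching cost 6 (bound 6)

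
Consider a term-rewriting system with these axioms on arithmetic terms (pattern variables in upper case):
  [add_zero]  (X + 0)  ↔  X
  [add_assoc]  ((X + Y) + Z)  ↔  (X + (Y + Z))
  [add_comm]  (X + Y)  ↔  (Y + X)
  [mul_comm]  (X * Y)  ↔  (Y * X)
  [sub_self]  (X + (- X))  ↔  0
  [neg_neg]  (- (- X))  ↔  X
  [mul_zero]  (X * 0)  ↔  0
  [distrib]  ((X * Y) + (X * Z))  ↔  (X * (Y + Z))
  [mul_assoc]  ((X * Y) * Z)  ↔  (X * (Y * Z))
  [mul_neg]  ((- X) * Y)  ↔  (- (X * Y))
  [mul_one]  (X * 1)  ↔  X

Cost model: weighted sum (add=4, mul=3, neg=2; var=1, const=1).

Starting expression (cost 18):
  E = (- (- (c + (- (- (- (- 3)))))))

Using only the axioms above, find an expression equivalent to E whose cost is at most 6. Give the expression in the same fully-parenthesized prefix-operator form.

1. [neg_neg →] (- (- (- (- 3))))  →  (- (- 3));  E = (- (- (c + (- (- 3)))))
2. [neg_neg →] (- (- (c + (- (- 3)))))  →  (c + (- (- 3)))
3. [neg_neg →] (- (- 3))  →  3;  cost 6 ≤ 6, done

(c + 3)   [cost 6]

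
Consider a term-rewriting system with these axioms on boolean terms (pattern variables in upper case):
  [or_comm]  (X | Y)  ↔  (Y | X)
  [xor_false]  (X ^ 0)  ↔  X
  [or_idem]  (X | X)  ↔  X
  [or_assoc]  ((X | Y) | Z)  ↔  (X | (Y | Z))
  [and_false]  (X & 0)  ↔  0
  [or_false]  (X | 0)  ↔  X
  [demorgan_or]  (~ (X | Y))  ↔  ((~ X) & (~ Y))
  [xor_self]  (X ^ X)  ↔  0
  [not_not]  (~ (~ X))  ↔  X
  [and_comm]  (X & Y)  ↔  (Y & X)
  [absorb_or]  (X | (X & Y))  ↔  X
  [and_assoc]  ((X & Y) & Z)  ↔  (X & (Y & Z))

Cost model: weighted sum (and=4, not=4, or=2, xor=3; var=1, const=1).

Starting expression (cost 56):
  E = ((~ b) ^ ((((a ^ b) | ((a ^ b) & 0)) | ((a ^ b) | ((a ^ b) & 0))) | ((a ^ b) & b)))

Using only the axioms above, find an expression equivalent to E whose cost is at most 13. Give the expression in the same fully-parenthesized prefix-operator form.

((~ b) ^ (a ^ b))   [cost 13]

(1) (((a ^ b) | ((a ^ b) & 0)) | ((a ^ b) | ((a ^ b) & 0)))  =[or_idem →]=  ((a ^ b) | ((a ^ b) & 0))    ⊢ ((~ b) ^ (((a ^ b) | ((a ^ b) & 0)) | ((a ^ b) & b)))
(2) ((a ^ b) | ((a ^ b) & 0))  =[absorb_or →]=  (a ^ b)    ⊢ ((~ b) ^ ((a ^ b) | ((a ^ b) & b)))
(3) ((a ^ b) | ((a ^ b) & b))  =[absorb_or →]=  (a ^ b)    ⊢ cost 13, within 13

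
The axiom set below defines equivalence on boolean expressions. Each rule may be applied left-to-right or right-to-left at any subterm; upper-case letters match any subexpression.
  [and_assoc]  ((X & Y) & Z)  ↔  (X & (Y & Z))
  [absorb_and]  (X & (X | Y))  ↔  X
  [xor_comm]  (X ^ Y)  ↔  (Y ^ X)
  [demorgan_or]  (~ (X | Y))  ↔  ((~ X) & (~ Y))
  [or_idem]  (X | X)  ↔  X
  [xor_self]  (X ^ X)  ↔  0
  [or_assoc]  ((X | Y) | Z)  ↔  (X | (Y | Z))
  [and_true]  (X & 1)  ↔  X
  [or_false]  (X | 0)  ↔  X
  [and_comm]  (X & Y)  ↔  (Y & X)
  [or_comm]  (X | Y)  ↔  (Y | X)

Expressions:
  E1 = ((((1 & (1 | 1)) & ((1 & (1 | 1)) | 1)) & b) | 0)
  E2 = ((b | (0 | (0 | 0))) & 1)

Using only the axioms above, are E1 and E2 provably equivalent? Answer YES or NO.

step 1: absorb_and (→) rewrites ((1 & (1 | 1)) & ((1 & (1 | 1)) | 1)) into (1 & (1 | 1)), now (((1 & (1 | 1)) & b) | 0)
step 2: absorb_and (→) rewrites (1 & (1 | 1)) into 1, now ((1 & b) | 0)
step 3: and_comm (→) rewrites (1 & b) into (b & 1), now ((b & 1) | 0)
step 4: and_true (→) rewrites (b & 1) into b, now (b | 0)
step 5: and_true (←) rewrites (b | 0) into ((b | 0) & 1)
step 6: or_false (←) rewrites 0 into (0 | 0), now ((b | (0 | 0)) & 1)
step 7: or_idem (←) rewrites 0 into (0 | 0), which is E2

YES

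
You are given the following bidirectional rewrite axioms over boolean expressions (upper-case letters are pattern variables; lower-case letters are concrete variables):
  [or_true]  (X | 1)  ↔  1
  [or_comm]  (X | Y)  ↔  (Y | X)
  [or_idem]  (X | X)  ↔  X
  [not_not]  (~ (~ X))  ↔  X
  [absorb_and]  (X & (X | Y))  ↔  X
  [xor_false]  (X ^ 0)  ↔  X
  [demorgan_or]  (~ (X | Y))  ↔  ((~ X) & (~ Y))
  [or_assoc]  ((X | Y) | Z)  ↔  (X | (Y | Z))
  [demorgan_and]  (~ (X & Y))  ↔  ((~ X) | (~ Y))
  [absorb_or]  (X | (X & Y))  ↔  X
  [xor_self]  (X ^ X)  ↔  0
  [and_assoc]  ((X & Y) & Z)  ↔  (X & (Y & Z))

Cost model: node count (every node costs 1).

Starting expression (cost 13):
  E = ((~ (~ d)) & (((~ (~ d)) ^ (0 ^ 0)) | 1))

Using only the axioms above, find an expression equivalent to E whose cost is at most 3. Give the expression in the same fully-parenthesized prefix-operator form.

(~ (~ d))   [cost 3]

1. [xor_self →] (0 ^ 0)  →  0;  E = ((~ (~ d)) & (((~ (~ d)) ^ 0) | 1))
2. [xor_false →] ((~ (~ d)) ^ 0)  →  (~ (~ d));  E = ((~ (~ d)) & ((~ (~ d)) | 1))
3. [absorb_and →] ((~ (~ d)) & ((~ (~ d)) | 1))  →  (~ (~ d));  cost 3 ≤ 3, done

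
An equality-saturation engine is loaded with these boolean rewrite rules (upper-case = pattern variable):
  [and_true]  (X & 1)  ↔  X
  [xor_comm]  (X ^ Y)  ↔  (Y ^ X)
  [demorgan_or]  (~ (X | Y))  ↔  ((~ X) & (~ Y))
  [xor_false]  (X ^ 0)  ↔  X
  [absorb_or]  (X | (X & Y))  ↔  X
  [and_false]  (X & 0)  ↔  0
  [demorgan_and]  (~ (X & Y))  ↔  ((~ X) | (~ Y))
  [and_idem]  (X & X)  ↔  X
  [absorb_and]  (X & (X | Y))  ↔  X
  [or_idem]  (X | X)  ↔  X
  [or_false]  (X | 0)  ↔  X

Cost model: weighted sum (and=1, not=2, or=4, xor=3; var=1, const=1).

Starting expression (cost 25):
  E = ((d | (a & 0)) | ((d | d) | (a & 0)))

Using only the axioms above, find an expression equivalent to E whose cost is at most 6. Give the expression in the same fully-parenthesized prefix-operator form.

(1) (d | d)  =[or_idem →]=  d    ⊢ ((d | (a & 0)) | (d | (a & 0)))
(2) ((d | (a & 0)) | (d | (a & 0)))  =[or_idem →]=  (d | (a & 0))
(3) (a & 0)  =[and_false →]=  0    ⊢ cost 6, within 6

(d | 0)   [cost 6]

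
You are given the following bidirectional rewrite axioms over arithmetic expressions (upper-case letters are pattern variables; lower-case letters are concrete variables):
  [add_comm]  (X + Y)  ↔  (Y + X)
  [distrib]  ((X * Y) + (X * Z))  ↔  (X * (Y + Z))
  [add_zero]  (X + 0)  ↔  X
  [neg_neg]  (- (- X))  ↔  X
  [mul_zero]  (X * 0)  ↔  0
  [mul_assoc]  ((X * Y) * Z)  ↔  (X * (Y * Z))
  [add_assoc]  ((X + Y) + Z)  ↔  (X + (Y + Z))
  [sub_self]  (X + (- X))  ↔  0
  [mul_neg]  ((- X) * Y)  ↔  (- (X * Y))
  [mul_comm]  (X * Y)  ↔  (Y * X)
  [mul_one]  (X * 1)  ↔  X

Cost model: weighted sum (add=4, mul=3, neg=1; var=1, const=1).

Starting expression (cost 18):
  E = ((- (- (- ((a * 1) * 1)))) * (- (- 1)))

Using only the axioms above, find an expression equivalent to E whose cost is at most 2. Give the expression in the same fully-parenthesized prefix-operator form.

1. [neg_neg →] (- (- ((a * 1) * 1)))  →  ((a * 1) * 1);  E = ((- ((a * 1) * 1)) * (- (- 1)))
2. [neg_neg →] (- (- 1))  →  1;  E = ((- ((a * 1) * 1)) * 1)
3. [mul_one →] (a * 1)  →  a;  E = ((- (a * 1)) * 1)
4. [mul_one →] ((- (a * 1)) * 1)  →  (- (a * 1))
5. [mul_one →] (a * 1)  →  a;  cost 2 ≤ 2, done

(- a)   [cost 2]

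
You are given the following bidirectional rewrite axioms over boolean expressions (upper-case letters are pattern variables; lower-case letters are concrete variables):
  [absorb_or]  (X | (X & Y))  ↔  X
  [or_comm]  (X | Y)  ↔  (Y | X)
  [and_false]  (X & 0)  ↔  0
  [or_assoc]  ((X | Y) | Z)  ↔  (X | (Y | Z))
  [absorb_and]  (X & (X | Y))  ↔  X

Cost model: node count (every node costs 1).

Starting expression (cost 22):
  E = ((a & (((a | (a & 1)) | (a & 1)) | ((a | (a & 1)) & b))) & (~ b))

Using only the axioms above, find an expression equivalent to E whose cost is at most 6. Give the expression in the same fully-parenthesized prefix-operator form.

((a & a) & (~ b))   [cost 6]

1. [absorb_or →] (a | (a & 1))  →  a;  E = ((a & ((a | (a & 1)) | ((a | (a & 1)) & b))) & (~ b))
2. [absorb_or →] ((a | (a & 1)) | ((a | (a & 1)) & b))  →  (a | (a & 1));  E = ((a & (a | (a & 1))) & (~ b))
3. [absorb_or →] (a | (a & 1))  →  a;  cost 6 ≤ 6, done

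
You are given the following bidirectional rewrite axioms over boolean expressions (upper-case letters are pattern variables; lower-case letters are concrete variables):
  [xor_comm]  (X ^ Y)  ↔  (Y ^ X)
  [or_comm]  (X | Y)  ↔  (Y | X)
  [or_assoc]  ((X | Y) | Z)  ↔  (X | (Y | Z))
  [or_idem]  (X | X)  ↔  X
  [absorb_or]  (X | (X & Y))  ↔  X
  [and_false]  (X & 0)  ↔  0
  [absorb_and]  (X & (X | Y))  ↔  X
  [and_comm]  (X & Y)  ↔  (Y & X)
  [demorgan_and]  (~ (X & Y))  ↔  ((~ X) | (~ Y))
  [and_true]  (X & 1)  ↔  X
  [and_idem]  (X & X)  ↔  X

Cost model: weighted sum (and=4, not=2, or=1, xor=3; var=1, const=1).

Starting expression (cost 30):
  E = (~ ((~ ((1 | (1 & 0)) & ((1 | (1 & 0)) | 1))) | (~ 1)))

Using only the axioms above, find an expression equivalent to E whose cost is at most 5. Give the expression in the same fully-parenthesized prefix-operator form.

step 1: absorb_and (→) rewrites ((1 | (1 & 0)) & ((1 | (1 & 0)) | 1)) into (1 | (1 & 0)), now (~ ((~ (1 | (1 & 0))) | (~ 1)))
step 2: absorb_or (→) rewrites (1 | (1 & 0)) into 1, now (~ ((~ 1) | (~ 1)))
step 3: or_idem (→) rewrites ((~ 1) | (~ 1)) into (~ 1), reaching cost 5 (bound 5)

(~ (~ 1))   [cost 5]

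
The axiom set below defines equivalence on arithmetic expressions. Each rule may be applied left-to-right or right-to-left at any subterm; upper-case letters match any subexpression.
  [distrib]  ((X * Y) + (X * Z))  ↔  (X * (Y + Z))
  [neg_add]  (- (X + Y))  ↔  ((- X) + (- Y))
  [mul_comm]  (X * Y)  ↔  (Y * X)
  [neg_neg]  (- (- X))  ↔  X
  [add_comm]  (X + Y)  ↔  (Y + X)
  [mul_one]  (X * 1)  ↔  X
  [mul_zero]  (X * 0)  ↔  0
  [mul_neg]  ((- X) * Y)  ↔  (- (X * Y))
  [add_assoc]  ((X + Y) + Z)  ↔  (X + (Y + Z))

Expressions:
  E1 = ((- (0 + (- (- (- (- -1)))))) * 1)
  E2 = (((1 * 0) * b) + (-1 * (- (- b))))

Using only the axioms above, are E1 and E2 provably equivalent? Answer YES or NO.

The axioms are sound identities: if E1 ↔* E2 then E1 and E2 evaluate identically under any assignment.
Under b=0: E1 evaluates to 1, E2 to 0. Distinct ⇒ no rewrite sequence connects them.

NO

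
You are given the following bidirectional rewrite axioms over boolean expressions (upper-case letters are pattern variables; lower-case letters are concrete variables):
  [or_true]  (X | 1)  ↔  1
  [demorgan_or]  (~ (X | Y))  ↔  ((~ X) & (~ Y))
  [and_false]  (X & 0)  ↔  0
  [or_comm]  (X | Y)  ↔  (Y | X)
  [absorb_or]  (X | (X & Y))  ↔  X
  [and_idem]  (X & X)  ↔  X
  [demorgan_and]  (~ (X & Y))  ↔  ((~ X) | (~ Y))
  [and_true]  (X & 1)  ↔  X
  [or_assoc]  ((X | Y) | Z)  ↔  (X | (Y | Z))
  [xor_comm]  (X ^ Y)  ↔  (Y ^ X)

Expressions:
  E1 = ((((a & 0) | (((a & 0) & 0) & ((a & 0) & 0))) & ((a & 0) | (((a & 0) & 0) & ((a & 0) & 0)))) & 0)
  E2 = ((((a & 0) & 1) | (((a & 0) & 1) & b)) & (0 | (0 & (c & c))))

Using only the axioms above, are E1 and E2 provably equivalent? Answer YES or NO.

YES

1. [and_idem →] (((a & 0) | (((a & 0) & 0) & ((a & 0) & 0))) & ((a & 0) | (((a & 0) & 0) & ((a & 0) & 0))))  →  ((a & 0) | (((a & 0) & 0) & ((a & 0) & 0)));  E1 = (((a & 0) | (((a & 0) & 0) & ((a & 0) & 0))) & 0)
2. [and_idem →] (((a & 0) & 0) & ((a & 0) & 0))  →  ((a & 0) & 0);  E1 = (((a & 0) | ((a & 0) & 0)) & 0)
3. [absorb_or →] ((a & 0) | ((a & 0) & 0))  →  (a & 0);  E1 = ((a & 0) & 0)
4. [and_true ←] (a & 0)  →  ((a & 0) & 1);  E1 = (((a & 0) & 1) & 0)
5. [absorb_or ←] 0  →  (0 | (0 & c));  E1 = (((a & 0) & 1) & (0 | (0 & c)))
6. [and_idem ←] c  →  (c & c);  E1 = (((a & 0) & 1) & (0 | (0 & (c & c))))
7. [absorb_or ←] ((a & 0) & 1)  →  (((a & 0) & 1) | (((a & 0) & 1) & b));  this is E2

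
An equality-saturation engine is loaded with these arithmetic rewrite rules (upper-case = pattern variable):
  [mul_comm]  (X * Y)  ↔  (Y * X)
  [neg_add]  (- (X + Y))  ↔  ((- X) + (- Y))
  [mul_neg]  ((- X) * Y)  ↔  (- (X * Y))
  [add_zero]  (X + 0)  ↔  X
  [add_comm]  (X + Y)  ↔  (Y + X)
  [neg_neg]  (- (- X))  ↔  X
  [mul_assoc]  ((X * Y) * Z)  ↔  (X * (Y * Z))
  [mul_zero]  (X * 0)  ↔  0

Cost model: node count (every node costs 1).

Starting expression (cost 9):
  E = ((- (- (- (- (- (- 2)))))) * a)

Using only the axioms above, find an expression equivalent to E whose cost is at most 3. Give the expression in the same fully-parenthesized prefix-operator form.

(2 * a)   [cost 3]

1. [neg_neg →] (- (- (- (- 2))))  →  (- (- 2));  E = ((- (- (- (- 2)))) * a)
2. [neg_neg →] (- (- 2))  →  2;  E = ((- (- 2)) * a)
3. [neg_neg →] (- (- 2))  →  2;  cost 3 ≤ 3, done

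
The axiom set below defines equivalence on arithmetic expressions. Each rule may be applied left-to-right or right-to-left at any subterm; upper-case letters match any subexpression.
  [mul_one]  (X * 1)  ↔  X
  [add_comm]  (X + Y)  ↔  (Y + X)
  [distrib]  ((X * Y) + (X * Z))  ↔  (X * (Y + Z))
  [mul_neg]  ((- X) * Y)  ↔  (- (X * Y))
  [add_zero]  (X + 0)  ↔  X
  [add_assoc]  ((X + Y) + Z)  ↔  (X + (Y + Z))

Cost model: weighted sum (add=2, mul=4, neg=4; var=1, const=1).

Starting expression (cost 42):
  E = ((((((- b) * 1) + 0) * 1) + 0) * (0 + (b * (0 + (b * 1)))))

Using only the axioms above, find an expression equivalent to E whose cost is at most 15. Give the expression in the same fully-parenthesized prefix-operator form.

step 1: add_zero (→) rewrites (((((- b) * 1) + 0) * 1) + 0) into ((((- b) * 1) + 0) * 1), now (((((- b) * 1) + 0) * 1) * (0 + (b * (0 + (b * 1)))))
step 2: mul_one (→) rewrites ((- b) * 1) into (- b), now ((((- b) + 0) * 1) * (0 + (b * (0 + (b * 1)))))
step 3: add_comm (→) rewrites (0 + (b * (0 + (b * 1)))) into ((b * (0 + (b * 1))) + 0), now ((((- b) + 0) * 1) * ((b * (0 + (b * 1))) + 0))
step 4: add_zero (→) rewrites ((- b) + 0) into (- b), now (((- b) * 1) * ((b * (0 + (b * 1))) + 0))
step 5: mul_one (→) rewrites ((- b) * 1) into (- b), now ((- b) * ((b * (0 + (b * 1))) + 0))
step 6: mul_one (→) rewrites (b * 1) into b, now ((- b) * ((b * (0 + b)) + 0))
step 7: add_comm (→) rewrites (0 + b) into (b + 0), now ((- b) * ((b * (b + 0)) + 0))
step 8: add_zero (→) rewrites (b + 0) into b, now ((- b) * ((b * b) + 0))
step 9: add_zero (→) rewrites ((b * b) + 0) into (b * b), reaching cost 15 (bound 15)

((- b) * (b * b))   [cost 15]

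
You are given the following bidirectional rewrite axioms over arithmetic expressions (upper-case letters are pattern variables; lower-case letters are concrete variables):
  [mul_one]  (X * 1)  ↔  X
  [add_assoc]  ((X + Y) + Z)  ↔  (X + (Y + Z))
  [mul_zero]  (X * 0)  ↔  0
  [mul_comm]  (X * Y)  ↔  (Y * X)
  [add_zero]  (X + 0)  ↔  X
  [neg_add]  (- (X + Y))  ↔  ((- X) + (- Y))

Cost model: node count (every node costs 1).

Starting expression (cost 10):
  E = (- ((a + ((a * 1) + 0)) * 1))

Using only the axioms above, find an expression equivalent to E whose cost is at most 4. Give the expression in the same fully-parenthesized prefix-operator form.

(- (a + a))   [cost 4]

step 1: add_zero (→) rewrites ((a * 1) + 0) into (a * 1), now (- ((a + (a * 1)) * 1))
step 2: mul_one (→) rewrites ((a + (a * 1)) * 1) into (a + (a * 1)), now (- (a + (a * 1)))
step 3: mul_one (→) rewrites (a * 1) into a, reaching cost 4 (bound 4)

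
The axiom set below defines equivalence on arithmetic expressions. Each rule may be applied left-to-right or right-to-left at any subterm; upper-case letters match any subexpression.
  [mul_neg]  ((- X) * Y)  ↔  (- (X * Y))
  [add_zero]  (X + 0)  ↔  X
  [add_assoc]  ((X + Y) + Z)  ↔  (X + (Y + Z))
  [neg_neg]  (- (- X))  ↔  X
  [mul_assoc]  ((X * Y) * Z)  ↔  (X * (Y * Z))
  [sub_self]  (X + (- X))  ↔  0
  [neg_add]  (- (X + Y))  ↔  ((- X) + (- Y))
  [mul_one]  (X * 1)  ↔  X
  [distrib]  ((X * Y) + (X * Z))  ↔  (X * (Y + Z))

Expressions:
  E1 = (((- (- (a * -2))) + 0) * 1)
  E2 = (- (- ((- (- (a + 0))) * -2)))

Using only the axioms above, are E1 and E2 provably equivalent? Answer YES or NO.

(1) (- (- (a * -2)))  =[neg_neg →]=  (a * -2)    ⊢ (((a * -2) + 0) * 1)
(2) (((a * -2) + 0) * 1)  =[mul_one →]=  ((a * -2) + 0)
(3) ((a * -2) + 0)  =[add_zero →]=  (a * -2)
(4) (a * -2)  =[neg_neg ←]=  (- (- (a * -2)))
(5) a  =[neg_neg ←]=  (- (- a))    ⊢ (- (- ((- (- a)) * -2)))
(6) a  =[add_zero ←]=  (a + 0)    ⊢ E2

YES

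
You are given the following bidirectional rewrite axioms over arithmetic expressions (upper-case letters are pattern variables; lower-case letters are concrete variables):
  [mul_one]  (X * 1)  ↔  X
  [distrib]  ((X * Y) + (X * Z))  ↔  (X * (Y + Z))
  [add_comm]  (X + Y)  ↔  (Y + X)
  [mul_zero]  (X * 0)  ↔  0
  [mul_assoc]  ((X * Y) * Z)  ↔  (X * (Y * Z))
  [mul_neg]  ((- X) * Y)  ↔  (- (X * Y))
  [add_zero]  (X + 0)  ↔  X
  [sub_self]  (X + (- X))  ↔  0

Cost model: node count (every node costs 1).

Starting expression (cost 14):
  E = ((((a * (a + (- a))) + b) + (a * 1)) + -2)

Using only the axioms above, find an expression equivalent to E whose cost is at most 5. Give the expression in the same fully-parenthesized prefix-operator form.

(1) (a + (- a))  =[sub_self →]=  0    ⊢ ((((a * 0) + b) + (a * 1)) + -2)
(2) ((a * 0) + b)  =[add_comm →]=  (b + (a * 0))    ⊢ (((b + (a * 0)) + (a * 1)) + -2)
(3) (a * 0)  =[mul_zero →]=  0    ⊢ (((b + 0) + (a * 1)) + -2)
(4) (b + 0)  =[add_zero →]=  b    ⊢ ((b + (a * 1)) + -2)
(5) (a * 1)  =[mul_one →]=  a    ⊢ cost 5, within 5

((b + a) + -2)   [cost 5]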